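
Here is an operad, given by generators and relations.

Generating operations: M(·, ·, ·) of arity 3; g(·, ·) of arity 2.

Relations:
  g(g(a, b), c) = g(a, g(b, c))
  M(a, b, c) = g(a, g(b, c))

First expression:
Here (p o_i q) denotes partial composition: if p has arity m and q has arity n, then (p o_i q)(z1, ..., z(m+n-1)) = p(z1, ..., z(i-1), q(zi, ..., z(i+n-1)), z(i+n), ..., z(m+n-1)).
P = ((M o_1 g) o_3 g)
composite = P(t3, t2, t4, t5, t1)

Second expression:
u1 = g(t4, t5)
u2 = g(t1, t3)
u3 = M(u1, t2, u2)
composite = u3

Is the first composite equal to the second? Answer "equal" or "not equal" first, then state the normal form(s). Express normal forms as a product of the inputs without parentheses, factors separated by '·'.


not equal — first t3 · t2 · t4 · t5 · t1, second t4 · t5 · t2 · t1 · t3


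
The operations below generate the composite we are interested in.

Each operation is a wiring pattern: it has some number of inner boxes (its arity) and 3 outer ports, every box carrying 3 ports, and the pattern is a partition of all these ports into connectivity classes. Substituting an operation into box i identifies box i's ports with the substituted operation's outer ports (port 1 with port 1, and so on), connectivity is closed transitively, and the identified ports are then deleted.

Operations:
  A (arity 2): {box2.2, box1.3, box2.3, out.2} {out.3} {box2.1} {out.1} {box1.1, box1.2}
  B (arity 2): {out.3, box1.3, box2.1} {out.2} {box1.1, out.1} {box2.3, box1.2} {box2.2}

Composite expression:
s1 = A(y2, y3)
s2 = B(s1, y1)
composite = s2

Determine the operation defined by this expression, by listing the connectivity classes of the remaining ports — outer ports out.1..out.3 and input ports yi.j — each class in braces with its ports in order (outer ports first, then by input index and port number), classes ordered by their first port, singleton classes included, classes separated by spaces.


{out.1} {out.2} {out.3, y1.1} {y1.2} {y1.3, y2.3, y3.2, y3.3} {y2.1, y2.2} {y3.1}

After gluing at B, chains via deleted ports link the y-ports.
the subtree at A composes to {out.1} {out.2, y2.3, y3.2, y3.3} {out.3} {y2.1, y2.2} {y3.1} on (y2, y3); out.j = own outer ports
the subtree at B composes to {out.1} {out.2} {out.3, y1.1} {y1.2} {y1.3, y2.3, y3.2, y3.3} {y2.1, y2.2} {y3.1} on (y2, y3, y1); out.j = own outer ports


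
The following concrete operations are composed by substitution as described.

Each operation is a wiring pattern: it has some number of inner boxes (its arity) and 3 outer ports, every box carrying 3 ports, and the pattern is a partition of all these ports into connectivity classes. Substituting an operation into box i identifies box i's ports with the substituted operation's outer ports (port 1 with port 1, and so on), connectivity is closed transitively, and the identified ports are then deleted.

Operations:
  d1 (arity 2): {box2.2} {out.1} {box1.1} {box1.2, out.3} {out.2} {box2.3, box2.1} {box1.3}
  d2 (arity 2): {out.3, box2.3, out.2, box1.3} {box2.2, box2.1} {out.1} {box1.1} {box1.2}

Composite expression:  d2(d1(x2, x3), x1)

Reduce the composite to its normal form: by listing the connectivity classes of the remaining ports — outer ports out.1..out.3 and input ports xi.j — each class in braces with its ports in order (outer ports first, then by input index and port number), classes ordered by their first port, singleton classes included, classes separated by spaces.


{out.1} {out.2, out.3, x1.3, x2.2} {x1.1, x1.2} {x2.1} {x2.3} {x3.1, x3.3} {x3.2}

Reachability decides: close wires over d2-identified ports.
d1 over (x2, x3) gives {out.1} {out.2} {out.3, x2.2} {x2.1} {x2.3} {x3.1, x3.3} {x3.2}, out.j being that stage's outer ports
d2 over (x2, x3, x1) gives {out.1} {out.2, out.3, x1.3, x2.2} {x1.1, x1.2} {x2.1} {x2.3} {x3.1, x3.3} {x3.2}, out.j being that stage's outer ports


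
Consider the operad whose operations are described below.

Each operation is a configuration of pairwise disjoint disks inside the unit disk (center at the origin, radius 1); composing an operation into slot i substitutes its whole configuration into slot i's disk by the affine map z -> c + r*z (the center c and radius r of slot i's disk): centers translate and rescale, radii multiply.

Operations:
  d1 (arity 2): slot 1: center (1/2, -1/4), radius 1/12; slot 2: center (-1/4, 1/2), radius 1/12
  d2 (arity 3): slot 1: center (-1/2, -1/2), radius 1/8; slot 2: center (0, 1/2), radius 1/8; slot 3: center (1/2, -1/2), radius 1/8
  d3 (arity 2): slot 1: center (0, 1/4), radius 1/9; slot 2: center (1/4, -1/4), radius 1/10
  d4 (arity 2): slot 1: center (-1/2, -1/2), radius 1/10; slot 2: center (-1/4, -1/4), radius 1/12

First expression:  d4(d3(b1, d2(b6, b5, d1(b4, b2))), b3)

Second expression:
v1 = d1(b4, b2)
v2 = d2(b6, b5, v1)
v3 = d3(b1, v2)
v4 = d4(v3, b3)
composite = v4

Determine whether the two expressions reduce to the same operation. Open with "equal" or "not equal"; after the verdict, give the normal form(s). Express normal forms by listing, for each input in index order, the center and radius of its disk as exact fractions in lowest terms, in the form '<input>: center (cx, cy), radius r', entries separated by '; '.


equal; both compose to b1: center (-1/2, -19/40), radius 1/90; b2: center (-301/640, -847/1600), radius 1/9600; b3: center (-1/4, -1/4), radius 1/12; b4: center (-751/1600, -1697/3200), radius 1/9600; b5: center (-19/40, -13/25), radius 1/800; b6: center (-12/25, -53/100), radius 1/800

In normal form, the first expression is b1: center (-1/2, -19/40), radius 1/90; b2: center (-301/640, -847/1600), radius 1/9600; b3: center (-1/4, -1/4), radius 1/12; b4: center (-751/1600, -1697/3200), radius 1/9600; b5: center (-19/40, -13/25), radius 1/800; b6: center (-12/25, -53/100), radius 1/800
In normal form, the second expression is b1: center (-1/2, -19/40), radius 1/90; b2: center (-301/640, -847/1600), radius 1/9600; b3: center (-1/4, -1/4), radius 1/12; b4: center (-751/1600, -1697/3200), radius 1/9600; b5: center (-19/40, -13/25), radius 1/800; b6: center (-12/25, -53/100), radius 1/800
Same normal form: equal.


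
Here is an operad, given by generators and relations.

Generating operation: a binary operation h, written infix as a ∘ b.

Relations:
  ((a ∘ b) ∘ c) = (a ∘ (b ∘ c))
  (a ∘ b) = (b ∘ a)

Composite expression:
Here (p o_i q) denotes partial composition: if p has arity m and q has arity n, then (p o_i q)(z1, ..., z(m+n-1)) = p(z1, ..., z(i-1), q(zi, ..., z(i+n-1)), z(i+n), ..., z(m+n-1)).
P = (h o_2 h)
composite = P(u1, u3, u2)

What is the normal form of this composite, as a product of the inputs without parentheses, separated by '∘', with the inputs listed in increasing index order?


u1 ∘ u2 ∘ u3

With h associative and commutative, the u-input set is all that matters.
(u3 ∘ u2) collapses to u3 ∘ u2
(u1 ∘ (u3 ∘ u2)) collapses to u1 ∘ u3 ∘ u2
reordering the factors by index: u1 ∘ u2 ∘ u3


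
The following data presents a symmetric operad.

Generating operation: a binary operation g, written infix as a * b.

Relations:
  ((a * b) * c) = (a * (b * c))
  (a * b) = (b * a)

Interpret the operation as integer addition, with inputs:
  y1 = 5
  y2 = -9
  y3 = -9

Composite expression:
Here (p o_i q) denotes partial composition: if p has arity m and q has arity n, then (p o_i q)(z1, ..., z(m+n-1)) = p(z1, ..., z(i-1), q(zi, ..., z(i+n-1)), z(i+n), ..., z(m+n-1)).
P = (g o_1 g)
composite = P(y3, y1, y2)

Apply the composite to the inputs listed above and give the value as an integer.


-13

(y3 * y1) = -4
((y3 * y1) * y2) = -13


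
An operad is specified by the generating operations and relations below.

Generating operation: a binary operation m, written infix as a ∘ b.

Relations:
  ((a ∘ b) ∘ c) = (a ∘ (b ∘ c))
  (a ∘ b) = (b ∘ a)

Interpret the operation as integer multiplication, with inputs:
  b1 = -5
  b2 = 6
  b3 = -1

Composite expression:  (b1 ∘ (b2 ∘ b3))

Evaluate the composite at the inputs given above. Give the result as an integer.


30

(b2 ∘ b3) = -6
(b1 ∘ (b2 ∘ b3)) = 30


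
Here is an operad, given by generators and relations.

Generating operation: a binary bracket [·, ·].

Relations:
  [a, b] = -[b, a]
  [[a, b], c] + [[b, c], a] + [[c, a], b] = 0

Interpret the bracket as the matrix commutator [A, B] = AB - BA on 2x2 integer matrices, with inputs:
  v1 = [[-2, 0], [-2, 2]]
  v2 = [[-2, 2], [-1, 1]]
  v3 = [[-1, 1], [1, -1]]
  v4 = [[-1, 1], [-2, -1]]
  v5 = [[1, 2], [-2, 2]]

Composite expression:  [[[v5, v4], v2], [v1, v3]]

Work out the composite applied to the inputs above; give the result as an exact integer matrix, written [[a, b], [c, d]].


[[-36, 4], [-32, 36]]

[v5, v4] = [[-2, -1], [-2, 2]]
[[v5, v4], v2] = [[5, -11], [2, -5]]
[v1, v3] = [[2, -4], [4, -2]]
[[[v5, v4], v2], [v1, v3]] = [[-36, 4], [-32, 36]]


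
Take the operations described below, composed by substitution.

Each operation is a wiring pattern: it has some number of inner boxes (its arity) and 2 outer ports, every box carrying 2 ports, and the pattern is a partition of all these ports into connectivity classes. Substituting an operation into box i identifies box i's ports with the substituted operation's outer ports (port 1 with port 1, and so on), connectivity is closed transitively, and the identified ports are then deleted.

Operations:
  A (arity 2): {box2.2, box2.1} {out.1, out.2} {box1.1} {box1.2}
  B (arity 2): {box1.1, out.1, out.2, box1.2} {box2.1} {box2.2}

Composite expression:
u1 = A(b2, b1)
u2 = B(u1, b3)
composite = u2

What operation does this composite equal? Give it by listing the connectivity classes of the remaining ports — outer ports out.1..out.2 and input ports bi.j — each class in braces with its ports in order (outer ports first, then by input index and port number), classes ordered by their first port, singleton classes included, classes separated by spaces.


{out.1, out.2} {b1.1, b1.2} {b2.1} {b2.2} {b3.1} {b3.2}

Reachability decides: close wires over B-identified ports.
stage A: inputs (b2, b1), connectivity {out.1, out.2} {b1.1, b1.2} {b2.1} {b2.2}, out.j its boundary
stage B: inputs (b2, b1, b3), connectivity {out.1, out.2} {b1.1, b1.2} {b2.1} {b2.2} {b3.1} {b3.2}, out.j its boundary


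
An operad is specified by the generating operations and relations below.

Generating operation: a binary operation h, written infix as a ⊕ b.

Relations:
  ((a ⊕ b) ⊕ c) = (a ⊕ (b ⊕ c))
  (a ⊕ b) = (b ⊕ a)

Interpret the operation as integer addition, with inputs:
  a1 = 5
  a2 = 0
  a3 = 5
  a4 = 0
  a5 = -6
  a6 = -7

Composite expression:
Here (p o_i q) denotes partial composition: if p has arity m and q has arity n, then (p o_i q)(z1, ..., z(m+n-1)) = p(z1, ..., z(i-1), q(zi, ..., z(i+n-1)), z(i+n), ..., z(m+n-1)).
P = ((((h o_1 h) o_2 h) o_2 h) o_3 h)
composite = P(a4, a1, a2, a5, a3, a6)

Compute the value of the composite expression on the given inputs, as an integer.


(a2 ⊕ a5) = -6
(a1 ⊕ (a2 ⊕ a5)) = -1
((a1 ⊕ (a2 ⊕ a5)) ⊕ a3) = 4
(a4 ⊕ ((a1 ⊕ (a2 ⊕ a5)) ⊕ a3)) = 4
((a4 ⊕ ((a1 ⊕ (a2 ⊕ a5)) ⊕ a3)) ⊕ a6) = -3

-3


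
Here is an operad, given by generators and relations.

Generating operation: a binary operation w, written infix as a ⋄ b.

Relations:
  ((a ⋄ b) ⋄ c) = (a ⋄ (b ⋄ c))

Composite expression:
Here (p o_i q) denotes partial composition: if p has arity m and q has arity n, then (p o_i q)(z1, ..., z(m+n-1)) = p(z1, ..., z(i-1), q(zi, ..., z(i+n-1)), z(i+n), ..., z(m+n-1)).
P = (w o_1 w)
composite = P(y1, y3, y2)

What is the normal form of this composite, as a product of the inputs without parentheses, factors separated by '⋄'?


y1 ⋄ y3 ⋄ y2

Under associativity of w, the answer is the y's in reading order.
(y1 ⋄ y3) reduces to y1 ⋄ y3
((y1 ⋄ y3) ⋄ y2) reduces to y1 ⋄ y3 ⋄ y2


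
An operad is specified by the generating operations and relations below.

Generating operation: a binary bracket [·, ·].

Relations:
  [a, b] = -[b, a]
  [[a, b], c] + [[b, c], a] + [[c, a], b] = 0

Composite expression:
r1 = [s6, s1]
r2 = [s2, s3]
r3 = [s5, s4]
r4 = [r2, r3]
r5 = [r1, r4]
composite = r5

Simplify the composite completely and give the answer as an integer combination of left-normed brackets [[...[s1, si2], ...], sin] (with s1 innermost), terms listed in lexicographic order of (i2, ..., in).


[[[[[s1, s6], s2], s3], s4], s5] - [[[[[s1, s6], s2], s3], s5], s4] - [[[[[s1, s6], s3], s2], s4], s5] + [[[[[s1, s6], s3], s2], s5], s4] - [[[[[s1, s6], s4], s5], s2], s3] + [[[[[s1, s6], s4], s5], s3], s2] + [[[[[s1, s6], s5], s4], s2], s3] - [[[[[s1, s6], s5], s4], s3], s2]


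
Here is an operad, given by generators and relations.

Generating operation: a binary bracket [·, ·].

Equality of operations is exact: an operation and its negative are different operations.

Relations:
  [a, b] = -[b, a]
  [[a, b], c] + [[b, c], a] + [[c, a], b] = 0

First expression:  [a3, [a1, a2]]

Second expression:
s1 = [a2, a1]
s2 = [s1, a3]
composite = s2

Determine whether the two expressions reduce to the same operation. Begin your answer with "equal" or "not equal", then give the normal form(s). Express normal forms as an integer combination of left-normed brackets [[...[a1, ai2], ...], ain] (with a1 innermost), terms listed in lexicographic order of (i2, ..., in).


equal — both sides give -[[a1, a2], a3]

Reducing the first expression gives -[[a1, a2], a3]
Reducing the second expression gives -[[a1, a2], a3]
Identical normal forms: equal.


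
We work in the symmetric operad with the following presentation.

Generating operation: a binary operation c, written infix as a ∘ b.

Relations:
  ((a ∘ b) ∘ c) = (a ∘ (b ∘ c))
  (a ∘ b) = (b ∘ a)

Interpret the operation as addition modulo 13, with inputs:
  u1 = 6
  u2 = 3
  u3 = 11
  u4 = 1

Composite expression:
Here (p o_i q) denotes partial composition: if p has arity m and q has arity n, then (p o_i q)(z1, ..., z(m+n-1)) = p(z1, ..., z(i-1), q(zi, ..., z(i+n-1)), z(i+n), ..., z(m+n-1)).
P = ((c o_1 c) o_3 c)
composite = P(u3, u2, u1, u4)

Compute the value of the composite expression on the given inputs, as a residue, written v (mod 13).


8 (mod 13)

(u3 ∘ u2) = 1
(u1 ∘ u4) = 7
((u3 ∘ u2) ∘ (u1 ∘ u4)) = 8


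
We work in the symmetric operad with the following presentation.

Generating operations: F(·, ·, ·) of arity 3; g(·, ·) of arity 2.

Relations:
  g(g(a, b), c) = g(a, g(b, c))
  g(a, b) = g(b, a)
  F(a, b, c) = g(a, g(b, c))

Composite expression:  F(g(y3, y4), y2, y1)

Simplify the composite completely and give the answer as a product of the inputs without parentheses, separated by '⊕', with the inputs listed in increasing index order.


Shape and order are irrelevant to F; the y-input set decides.
g(y3, y4) linearizes to y3 ⊕ y4
F(g(y3, y4), y2, y1) linearizes to y3 ⊕ y4 ⊕ y2 ⊕ y1
rearranged into index order: y1 ⊕ y2 ⊕ y3 ⊕ y4

y1 ⊕ y2 ⊕ y3 ⊕ y4


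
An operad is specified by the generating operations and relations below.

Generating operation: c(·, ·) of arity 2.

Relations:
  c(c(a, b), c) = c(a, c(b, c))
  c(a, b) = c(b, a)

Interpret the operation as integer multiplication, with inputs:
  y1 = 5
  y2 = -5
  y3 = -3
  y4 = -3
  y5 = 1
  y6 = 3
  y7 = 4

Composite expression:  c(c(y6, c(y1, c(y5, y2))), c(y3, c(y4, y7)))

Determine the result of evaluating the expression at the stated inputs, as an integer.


c(y5, y2) = -5
c(y1, c(y5, y2)) = -25
c(y6, c(y1, c(y5, y2))) = -75
c(y4, y7) = -12
c(y3, c(y4, y7)) = 36
c(c(y6, c(y1, c(y5, y2))), c(y3, c(y4, y7))) = -2700

-2700


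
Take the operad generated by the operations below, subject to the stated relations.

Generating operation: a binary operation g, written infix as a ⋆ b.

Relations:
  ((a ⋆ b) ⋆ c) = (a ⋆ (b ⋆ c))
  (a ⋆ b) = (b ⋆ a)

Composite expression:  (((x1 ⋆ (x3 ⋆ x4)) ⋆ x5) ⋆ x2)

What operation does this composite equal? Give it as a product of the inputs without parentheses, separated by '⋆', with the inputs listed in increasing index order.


x1 ⋆ x2 ⋆ x3 ⋆ x4 ⋆ x5


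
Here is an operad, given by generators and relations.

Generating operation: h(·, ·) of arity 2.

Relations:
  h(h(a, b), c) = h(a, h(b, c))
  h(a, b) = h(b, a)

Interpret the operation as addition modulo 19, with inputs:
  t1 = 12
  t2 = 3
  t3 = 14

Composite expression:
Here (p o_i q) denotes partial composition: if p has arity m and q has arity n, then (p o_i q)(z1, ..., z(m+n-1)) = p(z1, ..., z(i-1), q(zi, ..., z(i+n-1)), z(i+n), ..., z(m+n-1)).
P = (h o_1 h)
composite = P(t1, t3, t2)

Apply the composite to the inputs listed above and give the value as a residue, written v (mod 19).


10 (mod 19)

h(t1, t3) = 7
h(h(t1, t3), t2) = 10


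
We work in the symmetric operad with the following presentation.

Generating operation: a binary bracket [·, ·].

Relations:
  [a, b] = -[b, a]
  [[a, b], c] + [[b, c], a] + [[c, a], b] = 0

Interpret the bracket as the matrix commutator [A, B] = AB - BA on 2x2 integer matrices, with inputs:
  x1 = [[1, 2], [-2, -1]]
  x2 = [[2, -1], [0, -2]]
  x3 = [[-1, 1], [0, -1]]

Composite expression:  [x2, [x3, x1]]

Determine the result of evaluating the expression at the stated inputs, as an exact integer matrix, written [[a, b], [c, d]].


[x3, x1] = [[-2, -2], [0, 2]]
[x2, [x3, x1]] = [[0, -12], [0, 0]]

[[0, -12], [0, 0]]


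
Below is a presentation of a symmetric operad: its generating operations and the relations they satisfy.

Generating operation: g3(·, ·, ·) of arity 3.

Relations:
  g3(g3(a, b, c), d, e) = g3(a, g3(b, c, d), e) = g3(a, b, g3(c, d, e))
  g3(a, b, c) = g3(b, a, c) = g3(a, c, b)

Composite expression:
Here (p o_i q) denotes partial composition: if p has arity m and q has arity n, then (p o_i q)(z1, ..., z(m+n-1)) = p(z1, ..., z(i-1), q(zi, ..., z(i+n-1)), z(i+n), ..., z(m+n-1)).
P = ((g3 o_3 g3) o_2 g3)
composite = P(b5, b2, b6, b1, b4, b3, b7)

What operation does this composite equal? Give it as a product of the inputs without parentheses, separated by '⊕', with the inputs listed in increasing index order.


b1 ⊕ b2 ⊕ b3 ⊕ b4 ⊕ b5 ⊕ b6 ⊕ b7

Reordering under g3 is free, so list the b-inputs canonically.
g3(b2, b6, b1) spells out as b2 ⊕ b6 ⊕ b1
g3(b4, b3, b7) spells out as b4 ⊕ b3 ⊕ b7
g3(b5, g3(b2, b6, b1), g3(b4, b3, b7)) spells out as b5 ⊕ b2 ⊕ b6 ⊕ b1 ⊕ b4 ⊕ b3 ⊕ b7
sorting the factors by input index: b1 ⊕ b2 ⊕ b3 ⊕ b4 ⊕ b5 ⊕ b6 ⊕ b7


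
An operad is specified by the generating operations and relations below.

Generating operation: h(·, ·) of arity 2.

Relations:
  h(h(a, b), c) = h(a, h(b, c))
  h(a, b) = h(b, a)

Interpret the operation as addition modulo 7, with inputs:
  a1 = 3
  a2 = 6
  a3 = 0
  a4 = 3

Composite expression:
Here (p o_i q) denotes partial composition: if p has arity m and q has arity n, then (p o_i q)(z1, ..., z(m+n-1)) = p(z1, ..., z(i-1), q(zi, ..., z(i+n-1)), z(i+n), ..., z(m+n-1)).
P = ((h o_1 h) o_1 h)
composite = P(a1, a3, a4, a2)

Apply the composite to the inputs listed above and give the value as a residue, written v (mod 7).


5 (mod 7)

h(a1, a3) = 3
h(h(a1, a3), a4) = 6
h(h(h(a1, a3), a4), a2) = 5


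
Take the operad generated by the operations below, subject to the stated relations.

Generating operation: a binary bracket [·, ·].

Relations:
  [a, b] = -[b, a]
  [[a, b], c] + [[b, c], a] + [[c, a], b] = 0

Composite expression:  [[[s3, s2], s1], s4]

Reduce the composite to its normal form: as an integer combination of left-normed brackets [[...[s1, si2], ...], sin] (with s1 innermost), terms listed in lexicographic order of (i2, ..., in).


[[[s1, s2], s3], s4] - [[[s1, s3], s2], s4]

Skip Jacobi rewriting: expand, keep s1-initial words, read off terms.
Composite bracket: [[[s3, s2], s1], s4]
Each bracket splits as ab - ba, giving 8 signed words (2^3 = 8).
Coefficients come from the s1-initial words:
  s1s2s3s4 appears with sign +1, giving the term +[[[s1, s2], s3], s4]
  s1s3s2s4 appears with sign -1, giving the term -[[[s1, s3], s2], s4]


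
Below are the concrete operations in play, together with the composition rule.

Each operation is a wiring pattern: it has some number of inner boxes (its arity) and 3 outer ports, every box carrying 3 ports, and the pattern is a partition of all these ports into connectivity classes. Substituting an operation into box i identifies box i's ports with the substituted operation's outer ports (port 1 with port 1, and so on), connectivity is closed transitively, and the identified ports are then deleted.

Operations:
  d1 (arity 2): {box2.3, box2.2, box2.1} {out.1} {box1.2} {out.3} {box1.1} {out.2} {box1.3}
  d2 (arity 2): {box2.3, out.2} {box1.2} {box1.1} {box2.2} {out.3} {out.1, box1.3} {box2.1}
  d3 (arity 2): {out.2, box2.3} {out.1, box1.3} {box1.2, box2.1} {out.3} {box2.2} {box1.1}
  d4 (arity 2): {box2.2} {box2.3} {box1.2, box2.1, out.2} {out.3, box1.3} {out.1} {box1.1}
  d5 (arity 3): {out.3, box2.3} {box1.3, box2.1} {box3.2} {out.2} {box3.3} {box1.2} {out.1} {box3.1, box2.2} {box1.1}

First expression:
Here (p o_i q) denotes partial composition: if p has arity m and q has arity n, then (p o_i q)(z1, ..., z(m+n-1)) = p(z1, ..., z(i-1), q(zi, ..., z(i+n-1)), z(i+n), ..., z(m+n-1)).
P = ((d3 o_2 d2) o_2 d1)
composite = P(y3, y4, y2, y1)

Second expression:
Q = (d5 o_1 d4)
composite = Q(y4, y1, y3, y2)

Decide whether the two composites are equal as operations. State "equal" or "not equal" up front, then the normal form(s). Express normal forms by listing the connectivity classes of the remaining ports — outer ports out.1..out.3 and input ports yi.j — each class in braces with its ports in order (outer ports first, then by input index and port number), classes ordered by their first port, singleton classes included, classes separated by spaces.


not equal: they reduce to {out.1, y3.3} {out.2} {out.3} {y1.1} {y1.2} {y1.3} {y2.1, y2.2, y2.3} {y3.1} {y3.2} {y4.1} {y4.2} {y4.3} and {out.1} {out.2} {out.3, y3.3} {y1.1, y4.2} {y1.2} {y1.3} {y2.1, y3.2} {y2.2} {y2.3} {y3.1, y4.3} {y4.1}

The first composite normalizes to {out.1, y3.3} {out.2} {out.3} {y1.1} {y1.2} {y1.3} {y2.1, y2.2, y2.3} {y3.1} {y3.2} {y4.1} {y4.2} {y4.3}
The second composite normalizes to {out.1} {out.2} {out.3, y3.3} {y1.1, y4.2} {y1.2} {y1.3} {y2.1, y3.2} {y2.2} {y2.3} {y3.1, y4.3} {y4.1}
Distinct normal forms: not equal.


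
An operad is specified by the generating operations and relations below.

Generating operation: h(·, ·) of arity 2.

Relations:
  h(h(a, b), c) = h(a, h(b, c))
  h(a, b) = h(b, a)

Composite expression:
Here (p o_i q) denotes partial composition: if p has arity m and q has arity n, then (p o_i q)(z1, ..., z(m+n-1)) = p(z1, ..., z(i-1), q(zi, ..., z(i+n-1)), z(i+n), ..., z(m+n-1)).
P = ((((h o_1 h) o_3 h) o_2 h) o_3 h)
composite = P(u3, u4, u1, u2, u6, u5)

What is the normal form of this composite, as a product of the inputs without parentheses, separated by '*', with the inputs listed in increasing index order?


u1 * u2 * u3 * u4 * u5 * u6

Key point: h commutes, so take the u-inputs in any fixed order.
h(u1, u2) reduces to u1 * u2
h(u4, h(u1, u2)) reduces to u4 * u1 * u2
h(u3, h(u4, h(u1, u2))) reduces to u3 * u4 * u1 * u2
h(u6, u5) reduces to u6 * u5
h(h(u3, h(u4, h(u1, u2))), h(u6, u5)) reduces to u3 * u4 * u1 * u2 * u6 * u5
commutativity sorts the factors: u1 * u2 * u3 * u4 * u5 * u6


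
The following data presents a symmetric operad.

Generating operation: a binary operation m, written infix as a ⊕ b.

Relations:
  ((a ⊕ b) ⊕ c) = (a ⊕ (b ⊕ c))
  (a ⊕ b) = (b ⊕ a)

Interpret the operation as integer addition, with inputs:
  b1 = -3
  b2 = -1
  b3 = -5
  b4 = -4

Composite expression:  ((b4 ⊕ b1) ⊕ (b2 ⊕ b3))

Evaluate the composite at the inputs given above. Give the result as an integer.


(b4 ⊕ b1) = -7
(b2 ⊕ b3) = -6
((b4 ⊕ b1) ⊕ (b2 ⊕ b3)) = -13

-13


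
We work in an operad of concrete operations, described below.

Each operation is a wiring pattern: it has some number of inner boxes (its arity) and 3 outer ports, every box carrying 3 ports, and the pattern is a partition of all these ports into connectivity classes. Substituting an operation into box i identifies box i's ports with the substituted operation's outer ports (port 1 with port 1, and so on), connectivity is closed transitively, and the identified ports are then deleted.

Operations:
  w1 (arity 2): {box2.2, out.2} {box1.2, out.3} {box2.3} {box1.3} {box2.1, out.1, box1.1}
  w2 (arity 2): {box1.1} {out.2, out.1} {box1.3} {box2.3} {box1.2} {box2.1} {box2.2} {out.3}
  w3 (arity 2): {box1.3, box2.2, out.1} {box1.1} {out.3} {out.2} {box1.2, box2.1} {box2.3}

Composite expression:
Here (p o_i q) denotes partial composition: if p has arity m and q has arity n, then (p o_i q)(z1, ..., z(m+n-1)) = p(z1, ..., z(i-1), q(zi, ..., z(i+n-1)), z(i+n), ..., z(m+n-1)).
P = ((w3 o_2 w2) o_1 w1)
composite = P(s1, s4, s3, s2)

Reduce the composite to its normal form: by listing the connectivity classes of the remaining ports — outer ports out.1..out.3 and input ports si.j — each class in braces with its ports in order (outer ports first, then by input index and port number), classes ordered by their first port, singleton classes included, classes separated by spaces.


{out.1, s1.2, s4.2} {out.2} {out.3} {s1.1, s4.1} {s1.3} {s2.1} {s2.2} {s2.3} {s3.1} {s3.2} {s3.3} {s4.3}

Connectivity passes through glued w3-boundaries; trace each wire chain.
stage w1: inputs (s1, s4), connectivity {out.1, s1.1, s4.1} {out.2, s4.2} {out.3, s1.2} {s1.3} {s4.3}, out.j its boundary
stage w2: inputs (s3, s2), connectivity {out.1, out.2} {out.3} {s2.1} {s2.2} {s2.3} {s3.1} {s3.2} {s3.3}, out.j its boundary
stage w3: inputs (s1, s4, s3, s2), connectivity {out.1, s1.2, s4.2} {out.2} {out.3} {s1.1, s4.1} {s1.3} {s2.1} {s2.2} {s2.3} {s3.1} {s3.2} {s3.3} {s4.3}, out.j its boundary


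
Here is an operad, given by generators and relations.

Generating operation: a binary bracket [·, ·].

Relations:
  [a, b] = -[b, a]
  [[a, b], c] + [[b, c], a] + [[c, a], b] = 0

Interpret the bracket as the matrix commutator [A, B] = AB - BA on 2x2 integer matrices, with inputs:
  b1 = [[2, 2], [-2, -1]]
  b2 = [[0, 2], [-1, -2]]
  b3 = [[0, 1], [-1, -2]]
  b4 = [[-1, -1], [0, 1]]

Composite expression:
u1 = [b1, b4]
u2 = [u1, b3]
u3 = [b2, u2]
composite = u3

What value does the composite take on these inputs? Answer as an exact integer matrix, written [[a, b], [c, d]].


[[2, 8], [2, -2]]

[b1, b4] = [[-2, 1], [4, 2]]
[[b1, b4], b3] = [[-5, -6], [4, 5]]
[b2, [[b1, b4], b3]] = [[2, 8], [2, -2]]


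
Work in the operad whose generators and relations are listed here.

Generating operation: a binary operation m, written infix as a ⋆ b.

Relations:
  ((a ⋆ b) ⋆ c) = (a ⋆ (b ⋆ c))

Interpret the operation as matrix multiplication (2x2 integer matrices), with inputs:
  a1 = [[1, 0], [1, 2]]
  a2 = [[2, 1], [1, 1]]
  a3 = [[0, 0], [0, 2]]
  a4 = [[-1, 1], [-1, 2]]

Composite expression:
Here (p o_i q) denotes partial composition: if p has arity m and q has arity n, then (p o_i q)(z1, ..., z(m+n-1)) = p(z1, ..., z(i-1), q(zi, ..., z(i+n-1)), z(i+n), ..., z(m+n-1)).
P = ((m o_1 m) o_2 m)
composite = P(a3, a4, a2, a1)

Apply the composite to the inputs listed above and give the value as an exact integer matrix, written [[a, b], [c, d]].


[[0, 0], [2, 4]]

(a4 ⋆ a2) = [[-1, 0], [0, 1]]
(a3 ⋆ (a4 ⋆ a2)) = [[0, 0], [0, 2]]
((a3 ⋆ (a4 ⋆ a2)) ⋆ a1) = [[0, 0], [2, 4]]


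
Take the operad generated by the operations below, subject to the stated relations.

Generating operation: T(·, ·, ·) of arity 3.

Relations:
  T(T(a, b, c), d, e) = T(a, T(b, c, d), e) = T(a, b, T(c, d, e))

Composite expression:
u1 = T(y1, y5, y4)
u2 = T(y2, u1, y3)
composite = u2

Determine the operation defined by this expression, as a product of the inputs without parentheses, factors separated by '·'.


Associativity of T dissolves the nesting; only the y-input order survives.
T(y1, y5, y4) flattens to y1 · y5 · y4
T(y2, T(y1, y5, y4), y3) flattens to y2 · y1 · y5 · y4 · y3

y2 · y1 · y5 · y4 · y3


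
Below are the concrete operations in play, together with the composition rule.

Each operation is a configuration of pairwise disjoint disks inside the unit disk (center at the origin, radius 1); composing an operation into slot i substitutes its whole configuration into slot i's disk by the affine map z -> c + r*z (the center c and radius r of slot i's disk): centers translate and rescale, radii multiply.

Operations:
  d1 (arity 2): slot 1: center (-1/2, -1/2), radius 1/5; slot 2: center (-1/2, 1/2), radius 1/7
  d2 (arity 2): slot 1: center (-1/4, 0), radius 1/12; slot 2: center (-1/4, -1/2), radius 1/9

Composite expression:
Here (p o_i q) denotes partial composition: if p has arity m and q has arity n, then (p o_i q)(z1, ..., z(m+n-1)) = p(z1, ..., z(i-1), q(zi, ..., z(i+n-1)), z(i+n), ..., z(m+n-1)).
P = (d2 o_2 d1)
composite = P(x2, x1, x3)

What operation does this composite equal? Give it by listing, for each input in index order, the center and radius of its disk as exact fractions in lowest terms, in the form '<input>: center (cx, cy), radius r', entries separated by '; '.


Affine substitution under d2: radii multiply and x-centers shift.
x2 passes through 1 substitution, ending at center (-1/4, 0), radius 1/12
x1 passes through 2 substitutions, ending at center (-11/36, -5/9), radius 1/45
x3 passes through 2 substitutions, ending at center (-11/36, -4/9), radius 1/63

x1: center (-11/36, -5/9), radius 1/45; x2: center (-1/4, 0), radius 1/12; x3: center (-11/36, -4/9), radius 1/63


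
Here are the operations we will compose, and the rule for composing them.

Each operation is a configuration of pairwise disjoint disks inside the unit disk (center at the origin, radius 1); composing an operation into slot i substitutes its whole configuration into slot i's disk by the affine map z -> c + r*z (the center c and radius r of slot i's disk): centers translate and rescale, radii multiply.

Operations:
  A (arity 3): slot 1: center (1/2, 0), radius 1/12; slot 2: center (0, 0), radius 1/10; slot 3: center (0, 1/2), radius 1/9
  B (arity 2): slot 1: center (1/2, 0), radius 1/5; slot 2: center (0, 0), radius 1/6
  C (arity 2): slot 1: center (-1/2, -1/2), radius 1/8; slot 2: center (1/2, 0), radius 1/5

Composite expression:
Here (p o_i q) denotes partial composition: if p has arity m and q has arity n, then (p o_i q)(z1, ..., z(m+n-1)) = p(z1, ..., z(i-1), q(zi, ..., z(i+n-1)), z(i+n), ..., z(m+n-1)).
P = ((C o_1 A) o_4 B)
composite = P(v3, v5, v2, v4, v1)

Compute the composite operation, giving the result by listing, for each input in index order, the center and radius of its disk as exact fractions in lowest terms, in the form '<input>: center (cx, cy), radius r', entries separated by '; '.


v1: center (1/2, 0), radius 1/30; v2: center (-1/2, -7/16), radius 1/72; v3: center (-7/16, -1/2), radius 1/96; v4: center (3/5, 0), radius 1/25; v5: center (-1/2, -1/2), radius 1/80


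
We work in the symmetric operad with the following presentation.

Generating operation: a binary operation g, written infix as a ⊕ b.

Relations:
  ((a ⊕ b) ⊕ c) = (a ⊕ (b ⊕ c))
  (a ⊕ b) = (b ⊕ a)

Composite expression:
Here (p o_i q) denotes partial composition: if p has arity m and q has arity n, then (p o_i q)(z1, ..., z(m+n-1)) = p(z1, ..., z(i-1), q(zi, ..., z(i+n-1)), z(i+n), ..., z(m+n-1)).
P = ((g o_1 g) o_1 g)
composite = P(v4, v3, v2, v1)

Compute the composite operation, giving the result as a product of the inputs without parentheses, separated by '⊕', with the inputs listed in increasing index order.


v1 ⊕ v2 ⊕ v3 ⊕ v4


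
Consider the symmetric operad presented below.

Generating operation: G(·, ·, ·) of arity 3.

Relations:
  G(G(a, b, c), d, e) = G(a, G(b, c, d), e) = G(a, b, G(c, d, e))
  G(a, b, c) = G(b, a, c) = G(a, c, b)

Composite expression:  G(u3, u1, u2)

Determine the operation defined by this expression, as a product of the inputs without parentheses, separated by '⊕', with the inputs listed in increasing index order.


u1 ⊕ u2 ⊕ u3


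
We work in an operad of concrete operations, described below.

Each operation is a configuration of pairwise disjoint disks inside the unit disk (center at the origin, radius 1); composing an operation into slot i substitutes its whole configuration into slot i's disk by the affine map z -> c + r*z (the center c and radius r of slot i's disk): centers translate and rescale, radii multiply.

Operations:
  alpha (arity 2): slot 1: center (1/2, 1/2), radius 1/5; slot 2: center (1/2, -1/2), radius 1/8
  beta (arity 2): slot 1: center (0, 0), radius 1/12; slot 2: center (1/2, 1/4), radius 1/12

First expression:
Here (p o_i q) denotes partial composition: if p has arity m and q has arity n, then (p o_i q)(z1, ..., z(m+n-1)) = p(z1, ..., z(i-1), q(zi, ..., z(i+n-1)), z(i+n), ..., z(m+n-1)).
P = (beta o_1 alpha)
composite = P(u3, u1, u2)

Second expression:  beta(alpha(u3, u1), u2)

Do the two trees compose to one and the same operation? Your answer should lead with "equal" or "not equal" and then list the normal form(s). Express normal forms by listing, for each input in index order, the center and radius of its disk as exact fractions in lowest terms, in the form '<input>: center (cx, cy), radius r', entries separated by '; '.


equal — both sides give u1: center (1/24, -1/24), radius 1/96; u2: center (1/2, 1/4), radius 1/12; u3: center (1/24, 1/24), radius 1/60

The first expression, normalized: u1: center (1/24, -1/24), radius 1/96; u2: center (1/2, 1/4), radius 1/12; u3: center (1/24, 1/24), radius 1/60
The second expression, normalized: u1: center (1/24, -1/24), radius 1/96; u2: center (1/2, 1/4), radius 1/12; u3: center (1/24, 1/24), radius 1/60
One common form — equal.


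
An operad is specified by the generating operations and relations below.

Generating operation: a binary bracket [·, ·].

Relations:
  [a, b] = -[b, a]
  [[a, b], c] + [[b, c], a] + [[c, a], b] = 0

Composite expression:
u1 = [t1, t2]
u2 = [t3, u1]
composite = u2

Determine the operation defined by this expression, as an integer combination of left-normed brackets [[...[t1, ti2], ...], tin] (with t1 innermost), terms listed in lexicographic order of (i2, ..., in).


-[[t1, t2], t3]

Antisymmetry and Jacobi reduce to t1-anchored left-normed brackets.
Composite bracket: [t3, [t1, t2]]
The bracket unfolds into 4 signed words via [a, b] = ab - ba (2^2 = 4).
Words beginning with t1 determine it all:
  t1t2t3 appears with sign -1, giving the term -[[t1, t2], t3]


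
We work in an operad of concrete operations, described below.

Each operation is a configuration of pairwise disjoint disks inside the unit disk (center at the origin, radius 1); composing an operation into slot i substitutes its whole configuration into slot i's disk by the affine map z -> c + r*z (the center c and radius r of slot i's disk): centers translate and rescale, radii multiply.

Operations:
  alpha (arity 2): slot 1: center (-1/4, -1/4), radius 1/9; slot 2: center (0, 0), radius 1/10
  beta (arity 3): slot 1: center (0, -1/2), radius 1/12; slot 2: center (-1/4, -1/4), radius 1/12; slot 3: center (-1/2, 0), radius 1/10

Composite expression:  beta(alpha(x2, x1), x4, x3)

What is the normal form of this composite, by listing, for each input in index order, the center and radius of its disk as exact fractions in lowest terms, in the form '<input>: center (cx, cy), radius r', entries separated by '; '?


x1: center (0, -1/2), radius 1/120; x2: center (-1/48, -25/48), radius 1/108; x3: center (-1/2, 0), radius 1/10; x4: center (-1/4, -1/4), radius 1/12

Affine substitution under beta: radii multiply and x-centers shift.
for x2, the 2-step affine chain lands on center (-1/48, -25/48), radius 1/108
for x1, the 2-step affine chain lands on center (0, -1/2), radius 1/120
for x4, the 1-step affine chain lands on center (-1/4, -1/4), radius 1/12
for x3, the 1-step affine chain lands on center (-1/2, 0), radius 1/10


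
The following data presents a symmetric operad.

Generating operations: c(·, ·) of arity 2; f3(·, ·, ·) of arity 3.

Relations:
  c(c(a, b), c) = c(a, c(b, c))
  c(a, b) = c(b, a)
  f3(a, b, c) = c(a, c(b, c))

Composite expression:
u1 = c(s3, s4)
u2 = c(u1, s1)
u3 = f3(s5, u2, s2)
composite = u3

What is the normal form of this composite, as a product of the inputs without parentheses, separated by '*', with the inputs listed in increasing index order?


Reordering under f3 is free, so list the s-inputs canonically.
c(s3, s4) collapses to s3 * s4
c(c(s3, s4), s1) collapses to s3 * s4 * s1
f3(s5, c(c(s3, s4), s1), s2) collapses to s5 * s3 * s4 * s1 * s2
commutativity sorts the factors: s1 * s2 * s3 * s4 * s5

s1 * s2 * s3 * s4 * s5


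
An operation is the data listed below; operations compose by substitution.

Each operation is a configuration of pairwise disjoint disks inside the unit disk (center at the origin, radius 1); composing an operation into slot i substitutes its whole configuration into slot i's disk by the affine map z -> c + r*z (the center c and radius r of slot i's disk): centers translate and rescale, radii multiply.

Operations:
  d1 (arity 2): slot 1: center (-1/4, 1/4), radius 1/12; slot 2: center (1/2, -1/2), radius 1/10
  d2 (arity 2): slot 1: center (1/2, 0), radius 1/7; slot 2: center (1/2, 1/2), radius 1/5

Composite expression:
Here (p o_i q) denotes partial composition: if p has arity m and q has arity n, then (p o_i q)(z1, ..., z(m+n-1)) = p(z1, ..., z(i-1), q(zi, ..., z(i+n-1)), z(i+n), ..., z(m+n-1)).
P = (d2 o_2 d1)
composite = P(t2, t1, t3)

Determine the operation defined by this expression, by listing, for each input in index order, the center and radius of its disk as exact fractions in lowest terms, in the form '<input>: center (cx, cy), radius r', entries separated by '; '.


t1: center (9/20, 11/20), radius 1/60; t2: center (1/2, 0), radius 1/7; t3: center (3/5, 2/5), radius 1/50

Nesting under d2 composes maps z -> c + r*z down each t-path.
t2: after 1 affine step, its disk has center (1/2, 0), radius 1/7
t1: after 2 affine steps, its disk has center (9/20, 11/20), radius 1/60
t3: after 2 affine steps, its disk has center (3/5, 2/5), radius 1/50


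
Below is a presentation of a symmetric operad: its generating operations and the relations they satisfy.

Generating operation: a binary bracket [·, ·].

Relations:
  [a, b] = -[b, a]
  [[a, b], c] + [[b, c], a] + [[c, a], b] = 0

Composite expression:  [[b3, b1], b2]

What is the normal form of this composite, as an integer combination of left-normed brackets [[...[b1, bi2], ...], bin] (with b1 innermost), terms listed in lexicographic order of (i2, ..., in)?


-[[b1, b3], b2]

A multilinear Lie element is pinned by b1-initial words (b1 innermost).
Composite bracket: [[b3, b1], b2]
The bracket unfolds into 4 signed words via [a, b] = ab - ba (2^2 = 4).
Only words starting with b1 matter:
  b1b3b2 appears with sign -1, giving the term -[[b1, b3], b2]


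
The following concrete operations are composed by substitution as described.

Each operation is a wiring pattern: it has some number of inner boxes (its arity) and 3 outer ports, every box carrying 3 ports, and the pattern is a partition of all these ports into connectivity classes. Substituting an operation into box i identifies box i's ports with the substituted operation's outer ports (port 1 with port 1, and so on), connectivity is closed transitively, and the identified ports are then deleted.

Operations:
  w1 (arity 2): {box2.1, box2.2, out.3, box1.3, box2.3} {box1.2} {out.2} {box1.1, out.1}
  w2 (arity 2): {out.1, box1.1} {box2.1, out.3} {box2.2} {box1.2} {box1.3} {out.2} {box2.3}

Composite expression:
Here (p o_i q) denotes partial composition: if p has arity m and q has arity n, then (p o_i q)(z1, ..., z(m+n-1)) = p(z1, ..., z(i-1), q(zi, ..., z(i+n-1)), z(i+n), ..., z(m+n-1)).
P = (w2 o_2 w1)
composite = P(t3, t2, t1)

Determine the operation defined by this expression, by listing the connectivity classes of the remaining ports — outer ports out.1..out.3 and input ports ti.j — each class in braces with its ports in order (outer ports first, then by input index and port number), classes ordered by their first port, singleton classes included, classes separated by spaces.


{out.1, t3.1} {out.2} {out.3, t2.1} {t1.1, t1.2, t1.3, t2.3} {t2.2} {t3.2} {t3.3}
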